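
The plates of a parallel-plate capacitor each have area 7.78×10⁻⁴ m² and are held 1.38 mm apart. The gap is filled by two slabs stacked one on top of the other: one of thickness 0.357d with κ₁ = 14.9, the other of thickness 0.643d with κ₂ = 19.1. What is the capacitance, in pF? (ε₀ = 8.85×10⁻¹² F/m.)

Stacked slabs ⇒ two capacitors in series, each with the full plate area.
C₁ = κ₁ε₀A/d₁ = 14.9 × 8.85×10⁻¹² × 7.78×10⁻⁴ / 4.93×10⁻⁴ = 2.08×10⁻¹⁰ F.
C₂ = κ₂ε₀A/d₂ = 19.1 × 8.85×10⁻¹² × 7.78×10⁻⁴ / 8.87×10⁻⁴ = 1.48×10⁻¹⁰ F.
C = (1/C₁ + 1/C₂)⁻¹ = 8.66×10⁻¹¹ F.

86.6 pF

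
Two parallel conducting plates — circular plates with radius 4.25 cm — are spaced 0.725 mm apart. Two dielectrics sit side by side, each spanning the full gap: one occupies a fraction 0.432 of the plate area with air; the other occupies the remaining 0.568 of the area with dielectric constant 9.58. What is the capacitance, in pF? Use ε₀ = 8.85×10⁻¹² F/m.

407 pF

A = π(4.25 cm)² = 5.67×10⁻³ m².
Side-by-side slabs ⇒ two capacitors in parallel, each spanning the full gap.
C₁ = κ₁ε₀A₁/d = 1.00 × 8.85×10⁻¹² × 2.45×10⁻³ / 7.25×10⁻⁴ = 2.99×10⁻¹¹ F.
C₂ = κ₂ε₀A₂/d = 9.58 × 8.85×10⁻¹² × 3.22×10⁻³ / 7.25×10⁻⁴ = 3.77×10⁻¹⁰ F.
C = C₁ + C₂ = 4.07×10⁻¹⁰ F.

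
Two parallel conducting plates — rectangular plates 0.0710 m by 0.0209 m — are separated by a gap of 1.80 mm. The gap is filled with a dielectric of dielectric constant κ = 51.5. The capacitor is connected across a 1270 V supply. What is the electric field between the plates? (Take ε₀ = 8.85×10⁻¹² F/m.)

E = V/d = 1270 / 1.80×10⁻³ = 7.06×10⁵ V/m.

0.706 MV/m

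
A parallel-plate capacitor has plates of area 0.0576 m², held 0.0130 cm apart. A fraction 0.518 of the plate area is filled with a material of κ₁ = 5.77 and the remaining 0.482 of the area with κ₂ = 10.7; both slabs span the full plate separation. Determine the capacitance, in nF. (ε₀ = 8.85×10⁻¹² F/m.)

Side-by-side slabs ⇒ two capacitors in parallel, each spanning the full gap.
C₁ = κ₁ε₀A₁/d = 5.77 × 8.85×10⁻¹² × 2.98×10⁻² / 1.30×10⁻⁴ = 1.17×10⁻⁸ F.
C₂ = κ₂ε₀A₂/d = 10.7 × 8.85×10⁻¹² × 2.78×10⁻² / 1.30×10⁻⁴ = 2.02×10⁻⁸ F.
C = C₁ + C₂ = 3.19×10⁻⁸ F.

31.9 nF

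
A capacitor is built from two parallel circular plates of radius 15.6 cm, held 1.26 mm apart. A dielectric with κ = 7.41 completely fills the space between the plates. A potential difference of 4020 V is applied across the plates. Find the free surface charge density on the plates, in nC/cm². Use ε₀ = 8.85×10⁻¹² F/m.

A = π(15.6 cm)² = 7.65×10⁻² m².
C = κε₀A/d = 7.41 × 8.85×10⁻¹² × 7.65×10⁻² / 1.26×10⁻³ = 3.98×10⁻⁹ F.
σ = Q/A = CV/A = 3.98×10⁻⁹ × 4020 / 7.65×10⁻² = 2.09×10⁻⁴ C/m².

σ ≈ 20.9 nC/cm²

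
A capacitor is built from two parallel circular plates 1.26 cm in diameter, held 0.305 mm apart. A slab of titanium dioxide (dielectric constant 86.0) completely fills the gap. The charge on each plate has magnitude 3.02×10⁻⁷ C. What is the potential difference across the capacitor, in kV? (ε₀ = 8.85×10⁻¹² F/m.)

A = π(1.26/2 cm)² = 1.25×10⁻⁴ m².
C = κε₀A/d = 86.0 × 8.85×10⁻¹² × 1.25×10⁻⁴ / 3.05×10⁻⁴ = 3.11×10⁻¹⁰ F.
V = Q/C = 3.02×10⁻⁷ / 3.11×10⁻¹⁰ = 9.71×10² V.

0.971 kV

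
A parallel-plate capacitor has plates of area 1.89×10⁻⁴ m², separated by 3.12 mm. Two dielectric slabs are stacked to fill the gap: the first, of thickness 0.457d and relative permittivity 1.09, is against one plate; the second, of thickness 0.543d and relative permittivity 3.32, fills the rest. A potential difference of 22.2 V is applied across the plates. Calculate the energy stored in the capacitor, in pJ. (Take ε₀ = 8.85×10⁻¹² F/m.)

U ≈ 227 pJ

Stacked slabs ⇒ two capacitors in series, each with the full plate area.
C₁ = κ₁ε₀A/d₁ = 1.09 × 8.85×10⁻¹² × 1.89×10⁻⁴ / 1.43×10⁻³ = 1.28×10⁻¹² F.
C₂ = κ₂ε₀A/d₂ = 3.32 × 8.85×10⁻¹² × 1.89×10⁻⁴ / 1.69×10⁻³ = 3.28×10⁻¹² F.
C = (1/C₁ + 1/C₂)⁻¹ = 9.20×10⁻¹³ F.
U = ½CV² = ½ × 9.20×10⁻¹³ × (22.2)² = 2.27×10⁻¹⁰ J.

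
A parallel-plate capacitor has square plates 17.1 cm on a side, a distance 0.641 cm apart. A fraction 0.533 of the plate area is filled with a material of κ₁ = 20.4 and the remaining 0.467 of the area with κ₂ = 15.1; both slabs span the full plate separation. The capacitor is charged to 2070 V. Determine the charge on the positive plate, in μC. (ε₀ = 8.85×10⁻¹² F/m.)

Q ≈ 1.50 μC

A = (17.1 cm)² = 2.92×10⁻² m².
Side-by-side slabs ⇒ two capacitors in parallel, each spanning the full gap.
C₁ = κ₁ε₀A₁/d = 20.4 × 8.85×10⁻¹² × 1.56×10⁻² / 6.41×10⁻³ = 4.39×10⁻¹⁰ F.
C₂ = κ₂ε₀A₂/d = 15.1 × 8.85×10⁻¹² × 1.37×10⁻² / 6.41×10⁻³ = 2.85×10⁻¹⁰ F.
C = C₁ + C₂ = 7.24×10⁻¹⁰ F.
Q = CV = 7.24×10⁻¹⁰ × 2070 = 1.50×10⁻⁶ C.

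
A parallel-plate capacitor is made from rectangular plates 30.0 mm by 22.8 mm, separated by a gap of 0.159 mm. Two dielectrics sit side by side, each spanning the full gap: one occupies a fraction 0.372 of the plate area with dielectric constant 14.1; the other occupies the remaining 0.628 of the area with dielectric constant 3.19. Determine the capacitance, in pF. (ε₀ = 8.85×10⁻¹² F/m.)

A = 30.0 × 22.8 mm² = 6.84×10⁻⁴ m².
Side-by-side slabs ⇒ two capacitors in parallel, each spanning the full gap.
C₁ = κ₁ε₀A₁/d = 14.1 × 8.85×10⁻¹² × 2.54×10⁻⁴ / 1.59×10⁻⁴ = 2.00×10⁻¹⁰ F.
C₂ = κ₂ε₀A₂/d = 3.19 × 8.85×10⁻¹² × 4.30×10⁻⁴ / 1.59×10⁻⁴ = 7.63×10⁻¹¹ F.
C = C₁ + C₂ = 2.76×10⁻¹⁰ F.

C ≈ 276 pF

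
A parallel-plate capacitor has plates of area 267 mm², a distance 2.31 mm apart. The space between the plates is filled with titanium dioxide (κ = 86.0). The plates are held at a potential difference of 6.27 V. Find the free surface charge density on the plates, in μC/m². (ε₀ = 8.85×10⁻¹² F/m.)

A = 267 mm² = 2.67×10⁻⁴ m².
C = κε₀A/d = 86.0 × 8.85×10⁻¹² × 2.67×10⁻⁴ / 2.31×10⁻³ = 8.80×10⁻¹¹ F.
σ = Q/A = CV/A = 8.80×10⁻¹¹ × 6.27 / 2.67×10⁻⁴ = 2.07×10⁻⁶ C/m².

σ ≈ 2.07 μC/m²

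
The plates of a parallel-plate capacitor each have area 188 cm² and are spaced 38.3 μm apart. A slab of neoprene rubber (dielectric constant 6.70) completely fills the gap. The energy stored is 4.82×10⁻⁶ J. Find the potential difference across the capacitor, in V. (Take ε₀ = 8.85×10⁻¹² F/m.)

18.2 V

A = 188 cm² = 1.88×10⁻² m².
C = κε₀A/d = 6.70 × 8.85×10⁻¹² × 1.88×10⁻² / 3.83×10⁻⁵ = 2.91×10⁻⁸ F.
V = √(2U/C) = √(2 × 4.82×10⁻⁶ / 2.91×10⁻⁸) = 18.2 V.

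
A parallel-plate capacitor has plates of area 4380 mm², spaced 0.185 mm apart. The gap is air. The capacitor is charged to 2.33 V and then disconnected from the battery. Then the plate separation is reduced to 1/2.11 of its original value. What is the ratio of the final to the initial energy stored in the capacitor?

Isolated ⇒ Q is held fixed.
C₂ = 2.11 C₁ and U = Q²/(2C), so U₂/U₁ = C₁/C₂ = 0.474.

0.474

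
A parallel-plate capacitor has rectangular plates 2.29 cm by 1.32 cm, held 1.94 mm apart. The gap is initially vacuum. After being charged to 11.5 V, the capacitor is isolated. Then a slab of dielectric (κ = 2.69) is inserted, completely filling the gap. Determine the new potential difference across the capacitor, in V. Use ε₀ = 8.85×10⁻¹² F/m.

A = 2.29 × 1.32 cm² = 3.02×10⁻⁴ m².
Initially C₁ = ε₀A/d = 8.85×10⁻¹² × 3.02×10⁻⁴ / 1.94×10⁻³ = 1.38×10⁻¹² F.
V₁ = 11.5 V.
Isolated ⇒ Q is held fixed. C₂ = 2.69 C₁ and V = Q/C, so V₂/V₁ = C₁/C₂ = 0.372.
V₂ = 0.372 × 11.5 = 4.28 V.

4.28 V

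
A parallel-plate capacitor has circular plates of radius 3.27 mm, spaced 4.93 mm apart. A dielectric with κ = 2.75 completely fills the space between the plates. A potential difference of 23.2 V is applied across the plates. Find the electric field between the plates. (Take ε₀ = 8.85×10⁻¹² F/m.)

E = V/d = 23.2 / 4.93×10⁻³ = 4.71×10³ V/m.

E ≈ 4.71 kV/m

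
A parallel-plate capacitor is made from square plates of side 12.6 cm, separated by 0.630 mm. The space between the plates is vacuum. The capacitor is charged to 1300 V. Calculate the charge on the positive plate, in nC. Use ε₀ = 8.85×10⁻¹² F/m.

290 nC

A = (12.6 cm)² = 1.59×10⁻² m².
C = ε₀A/d = 8.85×10⁻¹² × 1.59×10⁻² / 6.30×10⁻⁴ = 2.23×10⁻¹⁰ F.
Q = CV = 2.23×10⁻¹⁰ × 1300 = 2.90×10⁻⁷ C.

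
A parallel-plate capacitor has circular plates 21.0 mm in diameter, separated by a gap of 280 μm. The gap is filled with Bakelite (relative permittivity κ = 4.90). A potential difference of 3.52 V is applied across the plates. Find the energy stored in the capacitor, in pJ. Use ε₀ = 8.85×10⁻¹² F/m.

U ≈ 332 pJ

A = π(21.0/2 mm)² = 3.46×10⁻⁴ m².
C = κε₀A/d = 4.90 × 8.85×10⁻¹² × 3.46×10⁻⁴ / 2.80×10⁻⁴ = 5.36×10⁻¹¹ F.
U = ½CV² = ½ × 5.36×10⁻¹¹ × (3.52)² = 3.32×10⁻¹⁰ J.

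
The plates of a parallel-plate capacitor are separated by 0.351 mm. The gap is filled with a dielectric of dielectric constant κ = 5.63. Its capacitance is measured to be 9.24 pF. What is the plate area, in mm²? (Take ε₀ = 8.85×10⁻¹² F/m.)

A = Cd/(κε₀) = 9.24×10⁻¹² × 3.51×10⁻⁴ / (5.63 × 8.85×10⁻¹²) = 6.51×10⁻⁵ m².

65.1 mm²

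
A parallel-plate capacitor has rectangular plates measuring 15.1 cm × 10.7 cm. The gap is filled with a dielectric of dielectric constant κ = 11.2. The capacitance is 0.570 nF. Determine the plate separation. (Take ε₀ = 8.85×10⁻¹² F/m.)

2.81 mm

A = 15.1 × 10.7 cm² = 1.62×10⁻² m².
d = κε₀A/C = 11.2 × 8.85×10⁻¹² × 1.62×10⁻² / 5.70×10⁻¹⁰ = 2.81×10⁻³ m.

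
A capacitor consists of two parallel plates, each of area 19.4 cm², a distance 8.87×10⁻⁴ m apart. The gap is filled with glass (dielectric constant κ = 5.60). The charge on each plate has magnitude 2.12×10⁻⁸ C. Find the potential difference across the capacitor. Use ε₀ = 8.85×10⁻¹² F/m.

V ≈ 196 V

A = 19.4 cm² = 1.94×10⁻³ m².
C = κε₀A/d = 5.60 × 8.85×10⁻¹² × 1.94×10⁻³ / 8.87×10⁻⁴ = 1.08×10⁻¹⁰ F.
V = Q/C = 2.12×10⁻⁸ / 1.08×10⁻¹⁰ = 1.96×10² V.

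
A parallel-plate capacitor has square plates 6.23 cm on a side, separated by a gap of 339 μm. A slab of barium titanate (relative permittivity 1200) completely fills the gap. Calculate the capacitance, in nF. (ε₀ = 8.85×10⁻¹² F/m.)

C ≈ 122 nF

A = (6.23 cm)² = 3.88×10⁻³ m².
C = κε₀A/d = 1200 × 8.85×10⁻¹² × 3.88×10⁻³ / 3.39×10⁻⁴ = 1.22×10⁻⁷ F.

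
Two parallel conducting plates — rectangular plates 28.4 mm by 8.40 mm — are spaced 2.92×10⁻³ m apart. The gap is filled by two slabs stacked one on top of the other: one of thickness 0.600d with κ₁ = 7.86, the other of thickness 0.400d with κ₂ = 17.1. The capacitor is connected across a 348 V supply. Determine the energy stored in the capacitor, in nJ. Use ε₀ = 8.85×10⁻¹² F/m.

A = 28.4 × 8.40 mm² = 2.39×10⁻⁴ m².
Stacked slabs ⇒ two capacitors in series, each with the full plate area.
C₁ = κ₁ε₀A/d₁ = 7.86 × 8.85×10⁻¹² × 2.39×10⁻⁴ / 1.75×10⁻³ = 9.47×10⁻¹² F.
C₂ = κ₂ε₀A/d₂ = 17.1 × 8.85×10⁻¹² × 2.39×10⁻⁴ / 1.17×10⁻³ = 3.09×10⁻¹¹ F.
C = (1/C₁ + 1/C₂)⁻¹ = 7.25×10⁻¹² F.
U = ½CV² = ½ × 7.25×10⁻¹² × (348)² = 4.39×10⁻⁷ J.

U ≈ 439 nJ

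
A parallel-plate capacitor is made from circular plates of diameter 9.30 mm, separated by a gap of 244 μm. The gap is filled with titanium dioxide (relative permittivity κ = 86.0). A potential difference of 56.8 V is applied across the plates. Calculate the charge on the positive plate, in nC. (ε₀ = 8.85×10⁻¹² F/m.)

A = π(9.30/2 mm)² = 6.79×10⁻⁵ m².
C = κε₀A/d = 86.0 × 8.85×10⁻¹² × 6.79×10⁻⁵ / 2.44×10⁻⁴ = 2.12×10⁻¹⁰ F.
Q = CV = 2.12×10⁻¹⁰ × 56.8 = 1.20×10⁻⁸ C.

Q ≈ 12.0 nC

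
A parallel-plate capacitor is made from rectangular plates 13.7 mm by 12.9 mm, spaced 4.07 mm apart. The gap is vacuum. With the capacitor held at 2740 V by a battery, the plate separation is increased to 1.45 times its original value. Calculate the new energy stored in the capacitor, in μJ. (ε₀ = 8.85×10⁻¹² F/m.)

A = 13.7 × 12.9 mm² = 1.77×10⁻⁴ m².
Initially C₁ = ε₀A/d = 8.85×10⁻¹² × 1.77×10⁻⁴ / 4.07×10⁻³ = 3.84×10⁻¹³ F.
U₁ = 1.44×10⁻⁶ J.
Battery connected ⇒ V is held fixed. C₂ = 0.690 C₁ and U = ½CV², so U₂/U₁ = C₂/C₁ = 0.690.
U₂ = 0.690 × 1.44×10⁻⁶ = 9.95×10⁻⁷ J.

U ≈ 0.995 μJ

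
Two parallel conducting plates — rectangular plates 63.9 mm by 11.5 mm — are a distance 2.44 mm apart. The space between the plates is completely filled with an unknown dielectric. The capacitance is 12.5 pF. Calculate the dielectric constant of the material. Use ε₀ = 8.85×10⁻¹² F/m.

4.69

A = 63.9 × 11.5 mm² = 7.35×10⁻⁴ m².
κ = Cd/(ε₀A) = 1.25×10⁻¹¹ × 2.44×10⁻³ / (8.85×10⁻¹² × 7.35×10⁻⁴) = 4.69.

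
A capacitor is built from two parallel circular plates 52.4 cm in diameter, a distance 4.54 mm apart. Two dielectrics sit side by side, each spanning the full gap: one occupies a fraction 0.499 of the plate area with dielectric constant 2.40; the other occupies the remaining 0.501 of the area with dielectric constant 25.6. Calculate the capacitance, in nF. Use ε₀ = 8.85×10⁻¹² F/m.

A = π(52.4/2 cm)² = 0.216 m².
Side-by-side slabs ⇒ two capacitors in parallel, each spanning the full gap.
C₁ = κ₁ε₀A₁/d = 2.40 × 8.85×10⁻¹² × 0.108 / 4.54×10⁻³ = 5.03×10⁻¹⁰ F.
C₂ = κ₂ε₀A₂/d = 25.6 × 8.85×10⁻¹² × 0.108 / 4.54×10⁻³ = 5.39×10⁻⁹ F.
C = C₁ + C₂ = 5.90×10⁻⁹ F.

C ≈ 5.90 nF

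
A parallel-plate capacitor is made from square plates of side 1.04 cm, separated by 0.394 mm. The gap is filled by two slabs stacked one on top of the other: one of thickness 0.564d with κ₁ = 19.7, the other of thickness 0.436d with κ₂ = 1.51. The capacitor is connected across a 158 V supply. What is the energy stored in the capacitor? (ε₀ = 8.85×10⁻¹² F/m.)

95.5 nJ

A = (1.04 cm)² = 1.08×10⁻⁴ m².
Stacked slabs ⇒ two capacitors in series, each with the full plate area.
C₁ = κ₁ε₀A/d₁ = 19.7 × 8.85×10⁻¹² × 1.08×10⁻⁴ / 2.22×10⁻⁴ = 8.49×10⁻¹¹ F.
C₂ = κ₂ε₀A/d₂ = 1.51 × 8.85×10⁻¹² × 1.08×10⁻⁴ / 1.72×10⁻⁴ = 8.41×10⁻¹² F.
C = (1/C₁ + 1/C₂)⁻¹ = 7.66×10⁻¹² F.
U = ½CV² = ½ × 7.66×10⁻¹² × (158)² = 9.55×10⁻⁸ J.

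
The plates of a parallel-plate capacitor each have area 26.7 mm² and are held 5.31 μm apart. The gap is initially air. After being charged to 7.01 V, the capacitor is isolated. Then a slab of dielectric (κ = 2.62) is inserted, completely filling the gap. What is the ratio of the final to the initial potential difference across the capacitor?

V₂/V₁ ≈ 0.382

Isolated ⇒ Q is held fixed.
C₂ = 2.62 C₁ and V = Q/C, so V₂/V₁ = C₁/C₂ = 0.382.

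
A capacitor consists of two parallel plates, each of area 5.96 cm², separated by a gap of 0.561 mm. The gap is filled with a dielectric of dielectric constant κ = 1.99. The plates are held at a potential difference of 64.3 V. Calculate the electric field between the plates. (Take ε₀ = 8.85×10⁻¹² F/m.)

E = V/d = 64.3 / 5.61×10⁻⁴ = 1.15×10⁵ V/m.

E ≈ 115 kV/m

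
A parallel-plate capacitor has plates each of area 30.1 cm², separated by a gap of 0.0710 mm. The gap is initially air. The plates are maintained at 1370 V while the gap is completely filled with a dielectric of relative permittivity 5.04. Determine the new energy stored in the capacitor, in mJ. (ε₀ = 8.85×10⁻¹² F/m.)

1.77 mJ

A = 30.1 cm² = 3.01×10⁻³ m².
Initially C₁ = ε₀A/d = 8.85×10⁻¹² × 3.01×10⁻³ / 7.10×10⁻⁵ = 3.75×10⁻¹⁰ F.
U₁ = 3.52×10⁻⁴ J.
Battery connected ⇒ V is held fixed. C₂ = 5.04 C₁ and U = ½CV², so U₂/U₁ = C₂/C₁ = 5.04.
U₂ = 5.04 × 3.52×10⁻⁴ = 1.77×10⁻³ J.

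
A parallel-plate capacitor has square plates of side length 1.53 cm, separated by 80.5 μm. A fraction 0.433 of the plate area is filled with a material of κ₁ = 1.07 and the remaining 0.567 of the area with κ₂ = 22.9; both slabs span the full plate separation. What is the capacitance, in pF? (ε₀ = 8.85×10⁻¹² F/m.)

346 pF

A = (1.53 cm)² = 2.34×10⁻⁴ m².
Side-by-side slabs ⇒ two capacitors in parallel, each spanning the full gap.
C₁ = κ₁ε₀A₁/d = 1.07 × 8.85×10⁻¹² × 1.01×10⁻⁴ / 8.05×10⁻⁵ = 1.19×10⁻¹¹ F.
C₂ = κ₂ε₀A₂/d = 22.9 × 8.85×10⁻¹² × 1.33×10⁻⁴ / 8.05×10⁻⁵ = 3.34×10⁻¹⁰ F.
C = C₁ + C₂ = 3.46×10⁻¹⁰ F.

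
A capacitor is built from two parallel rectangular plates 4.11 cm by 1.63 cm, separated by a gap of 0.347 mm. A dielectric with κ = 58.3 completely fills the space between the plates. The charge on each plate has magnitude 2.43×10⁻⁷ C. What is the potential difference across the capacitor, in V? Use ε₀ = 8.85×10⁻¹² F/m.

A = 4.11 × 1.63 cm² = 6.70×10⁻⁴ m².
C = κε₀A/d = 58.3 × 8.85×10⁻¹² × 6.70×10⁻⁴ / 3.47×10⁻⁴ = 9.96×10⁻¹⁰ F.
V = Q/C = 2.43×10⁻⁷ / 9.96×10⁻¹⁰ = 2.44×10² V.

V ≈ 244 V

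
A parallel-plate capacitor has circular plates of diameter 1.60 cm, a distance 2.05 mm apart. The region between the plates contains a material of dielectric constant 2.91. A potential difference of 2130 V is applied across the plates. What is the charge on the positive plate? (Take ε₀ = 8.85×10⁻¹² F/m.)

Q ≈ 5.38 nC

A = π(1.60/2 cm)² = 2.01×10⁻⁴ m².
C = κε₀A/d = 2.91 × 8.85×10⁻¹² × 2.01×10⁻⁴ / 2.05×10⁻³ = 2.53×10⁻¹² F.
Q = CV = 2.53×10⁻¹² × 2130 = 5.38×10⁻⁹ C.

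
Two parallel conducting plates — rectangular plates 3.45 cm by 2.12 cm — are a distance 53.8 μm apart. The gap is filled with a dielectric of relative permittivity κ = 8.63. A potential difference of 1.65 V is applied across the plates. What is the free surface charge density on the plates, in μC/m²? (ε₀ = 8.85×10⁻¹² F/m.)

σ ≈ 2.34 μC/m²

A = 3.45 × 2.12 cm² = 7.31×10⁻⁴ m².
C = κε₀A/d = 8.63 × 8.85×10⁻¹² × 7.31×10⁻⁴ / 5.38×10⁻⁵ = 1.04×10⁻⁹ F.
σ = Q/A = CV/A = 1.04×10⁻⁹ × 1.65 / 7.31×10⁻⁴ = 2.34×10⁻⁶ C/m².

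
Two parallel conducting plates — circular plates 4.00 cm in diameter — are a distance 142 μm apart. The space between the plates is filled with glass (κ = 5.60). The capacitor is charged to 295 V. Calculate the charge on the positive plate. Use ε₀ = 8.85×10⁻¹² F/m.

Q ≈ 129 nC

A = π(4.00/2 cm)² = 1.26×10⁻³ m².
C = κε₀A/d = 5.60 × 8.85×10⁻¹² × 1.26×10⁻³ / 1.42×10⁻⁴ = 4.39×10⁻¹⁰ F.
Q = CV = 4.39×10⁻¹⁰ × 295 = 1.29×10⁻⁷ C.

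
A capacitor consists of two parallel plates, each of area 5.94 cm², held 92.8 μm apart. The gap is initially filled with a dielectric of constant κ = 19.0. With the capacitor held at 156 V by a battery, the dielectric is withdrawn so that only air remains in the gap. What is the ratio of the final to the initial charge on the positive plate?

Battery connected ⇒ V is held fixed.
C₂ = 0.0526 C₁ and Q = CV, so Q₂/Q₁ = C₂/C₁ = 0.0526.

Q₂/Q₁ ≈ 0.0526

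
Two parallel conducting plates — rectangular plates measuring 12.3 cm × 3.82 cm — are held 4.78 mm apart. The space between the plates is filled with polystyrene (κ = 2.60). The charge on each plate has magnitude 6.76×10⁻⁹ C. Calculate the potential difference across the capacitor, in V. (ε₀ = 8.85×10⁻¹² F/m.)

A = 12.3 × 3.82 cm² = 4.70×10⁻³ m².
C = κε₀A/d = 2.60 × 8.85×10⁻¹² × 4.70×10⁻³ / 4.78×10⁻³ = 2.26×10⁻¹¹ F.
V = Q/C = 6.76×10⁻⁹ / 2.26×10⁻¹¹ = 2.99×10² V.

299 V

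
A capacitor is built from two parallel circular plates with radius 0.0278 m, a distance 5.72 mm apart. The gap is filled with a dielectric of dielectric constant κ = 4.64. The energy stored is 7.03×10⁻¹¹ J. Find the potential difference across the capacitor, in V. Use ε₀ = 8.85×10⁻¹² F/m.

A = π(0.0278 m)² = 2.43×10⁻³ m².
C = κε₀A/d = 4.64 × 8.85×10⁻¹² × 2.43×10⁻³ / 5.72×10⁻³ = 1.74×10⁻¹¹ F.
V = √(2U/C) = √(2 × 7.03×10⁻¹¹ / 1.74×10⁻¹¹) = 2.84 V.

V ≈ 2.84 V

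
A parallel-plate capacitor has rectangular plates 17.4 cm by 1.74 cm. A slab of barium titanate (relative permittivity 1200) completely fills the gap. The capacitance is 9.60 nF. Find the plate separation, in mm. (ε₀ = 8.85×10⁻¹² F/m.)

3.35 mm

A = 17.4 × 1.74 cm² = 3.03×10⁻³ m².
d = κε₀A/C = 1200 × 8.85×10⁻¹² × 3.03×10⁻³ / 9.60×10⁻⁹ = 3.35×10⁻³ m.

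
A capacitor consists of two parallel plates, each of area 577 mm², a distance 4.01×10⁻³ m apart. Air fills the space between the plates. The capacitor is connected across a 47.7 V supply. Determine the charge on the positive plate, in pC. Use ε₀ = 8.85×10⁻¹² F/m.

60.7 pC

A = 577 mm² = 5.77×10⁻⁴ m².
C = ε₀A/d = 8.85×10⁻¹² × 5.77×10⁻⁴ / 4.01×10⁻³ = 1.27×10⁻¹² F.
Q = CV = 1.27×10⁻¹² × 47.7 = 6.07×10⁻¹¹ C.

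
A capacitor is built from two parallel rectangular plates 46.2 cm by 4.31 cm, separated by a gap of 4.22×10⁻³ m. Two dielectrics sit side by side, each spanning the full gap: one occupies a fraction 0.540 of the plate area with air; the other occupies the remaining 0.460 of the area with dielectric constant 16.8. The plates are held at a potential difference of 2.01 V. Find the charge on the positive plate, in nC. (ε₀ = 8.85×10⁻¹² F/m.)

0.694 nC

A = 46.2 × 4.31 cm² = 1.99×10⁻² m².
Side-by-side slabs ⇒ two capacitors in parallel, each spanning the full gap.
C₁ = κ₁ε₀A₁/d = 1.00 × 8.85×10⁻¹² × 1.08×10⁻² / 4.22×10⁻³ = 2.25×10⁻¹¹ F.
C₂ = κ₂ε₀A₂/d = 16.8 × 8.85×10⁻¹² × 9.16×10⁻³ / 4.22×10⁻³ = 3.23×10⁻¹⁰ F.
C = C₁ + C₂ = 3.45×10⁻¹⁰ F.
Q = CV = 3.45×10⁻¹⁰ × 2.01 = 6.94×10⁻¹⁰ C.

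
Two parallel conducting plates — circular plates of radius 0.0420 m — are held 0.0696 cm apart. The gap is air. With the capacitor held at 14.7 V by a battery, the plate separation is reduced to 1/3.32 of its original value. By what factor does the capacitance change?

C = ε₀A/d scales as 1/d, so C₂/C₁ = d₁/d₂ = 3.32.

C₂/C₁ ≈ 3.32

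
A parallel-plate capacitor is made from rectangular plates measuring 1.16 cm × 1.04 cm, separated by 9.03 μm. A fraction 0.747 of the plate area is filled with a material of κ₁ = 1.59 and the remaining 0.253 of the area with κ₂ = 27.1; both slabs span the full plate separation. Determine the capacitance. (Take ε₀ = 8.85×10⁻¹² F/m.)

A = 1.16 × 1.04 cm² = 1.21×10⁻⁴ m².
Side-by-side slabs ⇒ two capacitors in parallel, each spanning the full gap.
C₁ = κ₁ε₀A₁/d = 1.59 × 8.85×10⁻¹² × 9.01×10⁻⁵ / 9.03×10⁻⁶ = 1.40×10⁻¹⁰ F.
C₂ = κ₂ε₀A₂/d = 27.1 × 8.85×10⁻¹² × 3.05×10⁻⁵ / 9.03×10⁻⁶ = 8.11×10⁻¹⁰ F.
C = C₁ + C₂ = 9.51×10⁻¹⁰ F.

C ≈ 0.951 nF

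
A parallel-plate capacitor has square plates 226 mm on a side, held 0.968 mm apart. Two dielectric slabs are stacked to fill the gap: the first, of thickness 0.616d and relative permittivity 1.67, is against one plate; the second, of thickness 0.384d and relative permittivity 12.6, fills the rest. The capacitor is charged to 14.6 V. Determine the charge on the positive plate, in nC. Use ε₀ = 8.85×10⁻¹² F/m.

A = (226 mm)² = 5.11×10⁻² m².
Stacked slabs ⇒ two capacitors in series, each with the full plate area.
C₁ = κ₁ε₀A/d₁ = 1.67 × 8.85×10⁻¹² × 5.11×10⁻² / 5.96×10⁻⁴ = 1.27×10⁻⁹ F.
C₂ = κ₂ε₀A/d₂ = 12.6 × 8.85×10⁻¹² × 5.11×10⁻² / 3.72×10⁻⁴ = 1.53×10⁻⁸ F.
C = (1/C₁ + 1/C₂)⁻¹ = 1.17×10⁻⁹ F.
Q = CV = 1.17×10⁻⁹ × 14.6 = 1.71×10⁻⁸ C.

Q ≈ 17.1 nC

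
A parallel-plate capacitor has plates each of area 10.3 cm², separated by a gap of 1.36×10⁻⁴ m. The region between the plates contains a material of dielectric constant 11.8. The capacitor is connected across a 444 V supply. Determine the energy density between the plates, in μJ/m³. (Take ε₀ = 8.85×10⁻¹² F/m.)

u ≈ 5.57×10⁸ μJ/m³

E = V/d = 444 / 1.36×10⁻⁴ = 3.26×10⁶ V/m.
u = ½κε₀E² = ½ × 11.8 × 8.85×10⁻¹² × (3.26×10⁶)² = 5.57×10² J/m³.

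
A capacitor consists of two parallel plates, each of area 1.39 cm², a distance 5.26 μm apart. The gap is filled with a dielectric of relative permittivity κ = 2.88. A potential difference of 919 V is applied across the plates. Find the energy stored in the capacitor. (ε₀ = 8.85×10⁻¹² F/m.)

284 μJ

A = 1.39 cm² = 1.39×10⁻⁴ m².
C = κε₀A/d = 2.88 × 8.85×10⁻¹² × 1.39×10⁻⁴ / 5.26×10⁻⁶ = 6.74×10⁻¹⁰ F.
U = ½CV² = ½ × 6.74×10⁻¹⁰ × (919)² = 2.84×10⁻⁴ J.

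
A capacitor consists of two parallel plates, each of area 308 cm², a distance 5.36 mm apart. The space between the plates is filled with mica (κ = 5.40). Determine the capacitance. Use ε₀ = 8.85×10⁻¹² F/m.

275 pF

A = 308 cm² = 3.08×10⁻² m².
C = κε₀A/d = 5.40 × 8.85×10⁻¹² × 3.08×10⁻² / 5.36×10⁻³ = 2.75×10⁻¹⁰ F.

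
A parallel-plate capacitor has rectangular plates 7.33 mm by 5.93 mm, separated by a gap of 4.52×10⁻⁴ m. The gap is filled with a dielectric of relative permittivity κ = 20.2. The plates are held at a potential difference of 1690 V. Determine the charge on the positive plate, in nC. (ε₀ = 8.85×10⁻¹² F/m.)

29.1 nC

A = 7.33 × 5.93 mm² = 4.35×10⁻⁵ m².
C = κε₀A/d = 20.2 × 8.85×10⁻¹² × 4.35×10⁻⁵ / 4.52×10⁻⁴ = 1.72×10⁻¹¹ F.
Q = CV = 1.72×10⁻¹¹ × 1690 = 2.91×10⁻⁸ C.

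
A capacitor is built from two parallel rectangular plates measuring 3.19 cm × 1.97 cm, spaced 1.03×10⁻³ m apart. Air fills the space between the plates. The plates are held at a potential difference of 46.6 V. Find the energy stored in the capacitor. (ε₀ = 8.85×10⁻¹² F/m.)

U ≈ 5.86 nJ

A = 3.19 × 1.97 cm² = 6.28×10⁻⁴ m².
C = ε₀A/d = 8.85×10⁻¹² × 6.28×10⁻⁴ / 1.03×10⁻³ = 5.40×10⁻¹² F.
U = ½CV² = ½ × 5.40×10⁻¹² × (46.6)² = 5.86×10⁻⁹ J.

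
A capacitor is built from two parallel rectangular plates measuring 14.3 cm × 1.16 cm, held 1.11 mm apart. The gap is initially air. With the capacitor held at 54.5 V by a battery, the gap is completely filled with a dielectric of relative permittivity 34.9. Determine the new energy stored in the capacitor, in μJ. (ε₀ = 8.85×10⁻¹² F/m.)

0.685 μJ

A = 14.3 × 1.16 cm² = 1.66×10⁻³ m².
Initially C₁ = ε₀A/d = 8.85×10⁻¹² × 1.66×10⁻³ / 1.11×10⁻³ = 1.32×10⁻¹¹ F.
U₁ = 1.96×10⁻⁸ J.
Battery connected ⇒ V is held fixed. C₂ = 34.9 C₁ and U = ½CV², so U₂/U₁ = C₂/C₁ = 34.9.
U₂ = 34.9 × 1.96×10⁻⁸ = 6.85×10⁻⁷ J.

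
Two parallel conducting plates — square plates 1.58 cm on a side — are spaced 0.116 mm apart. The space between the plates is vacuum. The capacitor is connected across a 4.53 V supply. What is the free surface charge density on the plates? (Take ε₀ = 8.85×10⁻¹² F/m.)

A = (1.58 cm)² = 2.50×10⁻⁴ m².
C = ε₀A/d = 8.85×10⁻¹² × 2.50×10⁻⁴ / 1.16×10⁻⁴ = 1.90×10⁻¹¹ F.
σ = Q/A = CV/A = 1.90×10⁻¹¹ × 4.53 / 2.50×10⁻⁴ = 3.46×10⁻⁷ C/m².

σ ≈ 346 nC/m²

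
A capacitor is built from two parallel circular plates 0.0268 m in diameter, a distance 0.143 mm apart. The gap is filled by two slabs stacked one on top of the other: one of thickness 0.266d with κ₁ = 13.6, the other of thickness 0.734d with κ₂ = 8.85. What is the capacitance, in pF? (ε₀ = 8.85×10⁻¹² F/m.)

A = π(0.0268/2 m)² = 5.64×10⁻⁴ m².
Stacked slabs ⇒ two capacitors in series, each with the full plate area.
C₁ = κ₁ε₀A/d₁ = 13.6 × 8.85×10⁻¹² × 5.64×10⁻⁴ / 3.80×10⁻⁵ = 1.78×10⁻⁹ F.
C₂ = κ₂ε₀A/d₂ = 8.85 × 8.85×10⁻¹² × 5.64×10⁻⁴ / 1.05×10⁻⁴ = 4.21×10⁻¹⁰ F.
C = (1/C₁ + 1/C₂)⁻¹ = 3.41×10⁻¹⁰ F.

341 pF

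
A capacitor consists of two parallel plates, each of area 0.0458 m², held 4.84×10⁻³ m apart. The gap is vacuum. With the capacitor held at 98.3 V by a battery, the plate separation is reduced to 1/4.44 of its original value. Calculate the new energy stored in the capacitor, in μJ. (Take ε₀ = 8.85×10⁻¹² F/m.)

1.80 μJ

Initially C₁ = ε₀A/d = 8.85×10⁻¹² × 4.58×10⁻² / 4.84×10⁻³ = 8.37×10⁻¹¹ F.
U₁ = 4.05×10⁻⁷ J.
Battery connected ⇒ V is held fixed. C₂ = 4.44 C₁ and U = ½CV², so U₂/U₁ = C₂/C₁ = 4.44.
U₂ = 4.44 × 4.05×10⁻⁷ = 1.80×10⁻⁶ J.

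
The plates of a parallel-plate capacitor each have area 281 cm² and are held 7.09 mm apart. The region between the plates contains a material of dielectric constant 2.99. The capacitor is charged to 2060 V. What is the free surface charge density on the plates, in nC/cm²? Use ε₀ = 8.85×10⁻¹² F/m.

0.769 nC/cm²

A = 281 cm² = 2.81×10⁻² m².
C = κε₀A/d = 2.99 × 8.85×10⁻¹² × 2.81×10⁻² / 7.09×10⁻³ = 1.05×10⁻¹⁰ F.
σ = Q/A = CV/A = 1.05×10⁻¹⁰ × 2060 / 2.81×10⁻² = 7.69×10⁻⁶ C/m².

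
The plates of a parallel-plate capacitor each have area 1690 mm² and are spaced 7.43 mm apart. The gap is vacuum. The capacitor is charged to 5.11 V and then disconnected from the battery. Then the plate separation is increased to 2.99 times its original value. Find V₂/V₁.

V₂/V₁ ≈ 2.99

Isolated ⇒ Q is held fixed.
C₂ = 0.334 C₁ and V = Q/C, so V₂/V₁ = C₁/C₂ = 2.99.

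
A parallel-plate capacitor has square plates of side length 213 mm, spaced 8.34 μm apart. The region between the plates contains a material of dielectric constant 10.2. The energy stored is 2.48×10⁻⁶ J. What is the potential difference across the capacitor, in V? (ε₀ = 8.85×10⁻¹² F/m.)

3.18 V

A = (213 mm)² = 4.54×10⁻² m².
C = κε₀A/d = 10.2 × 8.85×10⁻¹² × 4.54×10⁻² / 8.34×10⁻⁶ = 4.91×10⁻⁷ F.
V = √(2U/C) = √(2 × 2.48×10⁻⁶ / 4.91×10⁻⁷) = 3.18 V.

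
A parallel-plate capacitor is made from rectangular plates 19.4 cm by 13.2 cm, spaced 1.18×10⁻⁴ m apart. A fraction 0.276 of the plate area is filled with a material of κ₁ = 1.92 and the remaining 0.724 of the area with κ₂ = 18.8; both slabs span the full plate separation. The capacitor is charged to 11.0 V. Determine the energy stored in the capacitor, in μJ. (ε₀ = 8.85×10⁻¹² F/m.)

A = 19.4 × 13.2 cm² = 2.56×10⁻² m².
Side-by-side slabs ⇒ two capacitors in parallel, each spanning the full gap.
C₁ = κ₁ε₀A₁/d = 1.92 × 8.85×10⁻¹² × 7.07×10⁻³ / 1.18×10⁻⁴ = 1.02×10⁻⁹ F.
C₂ = κ₂ε₀A₂/d = 18.8 × 8.85×10⁻¹² × 1.85×10⁻² / 1.18×10⁻⁴ = 2.61×10⁻⁸ F.
C = C₁ + C₂ = 2.72×10⁻⁸ F.
U = ½CV² = ½ × 2.72×10⁻⁸ × (11.0)² = 1.64×10⁻⁶ J.

1.64 μJ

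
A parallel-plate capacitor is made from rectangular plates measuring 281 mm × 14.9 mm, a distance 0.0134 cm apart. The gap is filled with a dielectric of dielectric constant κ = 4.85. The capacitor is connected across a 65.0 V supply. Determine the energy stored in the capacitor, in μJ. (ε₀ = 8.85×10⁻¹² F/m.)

U ≈ 2.83 μJ

A = 281 × 14.9 mm² = 4.19×10⁻³ m².
C = κε₀A/d = 4.85 × 8.85×10⁻¹² × 4.19×10⁻³ / 1.34×10⁻⁴ = 1.34×10⁻⁹ F.
U = ½CV² = ½ × 1.34×10⁻⁹ × (65.0)² = 2.83×10⁻⁶ J.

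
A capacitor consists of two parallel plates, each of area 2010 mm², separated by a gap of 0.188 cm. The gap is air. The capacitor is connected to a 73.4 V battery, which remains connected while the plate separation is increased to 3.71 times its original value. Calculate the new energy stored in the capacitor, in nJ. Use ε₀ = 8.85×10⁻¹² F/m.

U ≈ 6.87 nJ

A = 2010 mm² = 2.01×10⁻³ m².
Initially C₁ = ε₀A/d = 8.85×10⁻¹² × 2.01×10⁻³ / 1.88×10⁻³ = 9.46×10⁻¹² F.
U₁ = 2.55×10⁻⁸ J.
Battery connected ⇒ V is held fixed. C₂ = 0.270 C₁ and U = ½CV², so U₂/U₁ = C₂/C₁ = 0.270.
U₂ = 0.270 × 2.55×10⁻⁸ = 6.87×10⁻⁹ J.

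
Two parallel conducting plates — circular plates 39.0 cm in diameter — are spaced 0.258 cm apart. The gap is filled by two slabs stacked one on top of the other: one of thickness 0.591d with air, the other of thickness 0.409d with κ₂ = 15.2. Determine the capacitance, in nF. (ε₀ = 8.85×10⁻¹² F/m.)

C ≈ 0.663 nF

A = π(39.0/2 cm)² = 0.119 m².
Stacked slabs ⇒ two capacitors in series, each with the full plate area.
C₁ = κ₁ε₀A/d₁ = 1.00 × 8.85×10⁻¹² × 0.119 / 1.52×10⁻³ = 6.93×10⁻¹⁰ F.
C₂ = κ₂ε₀A/d₂ = 15.2 × 8.85×10⁻¹² × 0.119 / 1.06×10⁻³ = 1.52×10⁻⁸ F.
C = (1/C₁ + 1/C₂)⁻¹ = 6.63×10⁻¹⁰ F.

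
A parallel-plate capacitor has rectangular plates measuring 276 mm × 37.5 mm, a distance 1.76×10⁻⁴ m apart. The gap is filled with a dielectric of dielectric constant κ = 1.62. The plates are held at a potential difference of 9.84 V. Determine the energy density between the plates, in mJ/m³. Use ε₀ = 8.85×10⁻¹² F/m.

u ≈ 22.4 mJ/m³

E = V/d = 9.84 / 1.76×10⁻⁴ = 5.59×10⁴ V/m.
u = ½κε₀E² = ½ × 1.62 × 8.85×10⁻¹² × (5.59×10⁴)² = 2.24×10⁻² J/m³.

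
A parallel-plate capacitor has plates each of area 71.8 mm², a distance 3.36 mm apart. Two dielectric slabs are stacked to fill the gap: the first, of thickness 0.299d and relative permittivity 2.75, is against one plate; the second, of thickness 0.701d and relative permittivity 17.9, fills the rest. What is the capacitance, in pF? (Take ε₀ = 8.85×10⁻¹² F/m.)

C ≈ 1.28 pF

A = 71.8 mm² = 7.18×10⁻⁵ m².
Stacked slabs ⇒ two capacitors in series, each with the full plate area.
C₁ = κ₁ε₀A/d₁ = 2.75 × 8.85×10⁻¹² × 7.18×10⁻⁵ / 1.00×10⁻³ = 1.74×10⁻¹² F.
C₂ = κ₂ε₀A/d₂ = 17.9 × 8.85×10⁻¹² × 7.18×10⁻⁵ / 2.36×10⁻³ = 4.83×10⁻¹² F.
C = (1/C₁ + 1/C₂)⁻¹ = 1.28×10⁻¹² F.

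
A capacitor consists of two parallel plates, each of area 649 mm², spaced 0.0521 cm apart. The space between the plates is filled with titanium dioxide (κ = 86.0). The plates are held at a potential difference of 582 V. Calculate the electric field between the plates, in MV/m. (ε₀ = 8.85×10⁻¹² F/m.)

E ≈ 1.12 MV/m

E = V/d = 582 / 5.21×10⁻⁴ = 1.12×10⁶ V/m.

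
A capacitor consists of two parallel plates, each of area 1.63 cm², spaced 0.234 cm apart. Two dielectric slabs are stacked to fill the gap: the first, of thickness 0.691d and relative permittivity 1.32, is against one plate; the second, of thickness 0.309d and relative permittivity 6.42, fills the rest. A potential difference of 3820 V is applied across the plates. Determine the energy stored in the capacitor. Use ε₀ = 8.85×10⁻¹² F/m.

U ≈ 7.87 μJ

A = 1.63 cm² = 1.63×10⁻⁴ m².
Stacked slabs ⇒ two capacitors in series, each with the full plate area.
C₁ = κ₁ε₀A/d₁ = 1.32 × 8.85×10⁻¹² × 1.63×10⁻⁴ / 1.62×10⁻³ = 1.18×10⁻¹² F.
C₂ = κ₂ε₀A/d₂ = 6.42 × 8.85×10⁻¹² × 1.63×10⁻⁴ / 7.23×10⁻⁴ = 1.28×10⁻¹¹ F.
C = (1/C₁ + 1/C₂)⁻¹ = 1.08×10⁻¹² F.
U = ½CV² = ½ × 1.08×10⁻¹² × (3820)² = 7.87×10⁻⁶ J.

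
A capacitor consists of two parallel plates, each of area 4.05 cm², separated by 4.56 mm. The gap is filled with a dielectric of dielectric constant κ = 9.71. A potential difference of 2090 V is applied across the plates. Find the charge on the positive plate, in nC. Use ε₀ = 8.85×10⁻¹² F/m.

16.0 nC

A = 4.05 cm² = 4.05×10⁻⁴ m².
C = κε₀A/d = 9.71 × 8.85×10⁻¹² × 4.05×10⁻⁴ / 4.56×10⁻³ = 7.63×10⁻¹² F.
Q = CV = 7.63×10⁻¹² × 2090 = 1.60×10⁻⁸ C.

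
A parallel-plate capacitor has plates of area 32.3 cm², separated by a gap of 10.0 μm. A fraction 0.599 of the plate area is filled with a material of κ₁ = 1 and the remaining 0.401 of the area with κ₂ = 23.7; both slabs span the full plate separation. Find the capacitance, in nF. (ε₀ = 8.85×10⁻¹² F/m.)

C ≈ 28.9 nF

A = 32.3 cm² = 3.23×10⁻³ m².
Side-by-side slabs ⇒ two capacitors in parallel, each spanning the full gap.
C₁ = κ₁ε₀A₁/d = 1.00 × 8.85×10⁻¹² × 1.93×10⁻³ / 1.00×10⁻⁵ = 1.71×10⁻⁹ F.
C₂ = κ₂ε₀A₂/d = 23.7 × 8.85×10⁻¹² × 1.30×10⁻³ / 1.00×10⁻⁵ = 2.72×10⁻⁸ F.
C = C₁ + C₂ = 2.89×10⁻⁸ F.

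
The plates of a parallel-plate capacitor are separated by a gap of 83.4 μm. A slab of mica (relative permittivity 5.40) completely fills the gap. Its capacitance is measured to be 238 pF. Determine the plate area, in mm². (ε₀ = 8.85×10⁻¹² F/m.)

A = Cd/(κε₀) = 2.38×10⁻¹⁰ × 8.34×10⁻⁵ / (5.40 × 8.85×10⁻¹²) = 4.15×10⁻⁴ m².

A ≈ 415 mm²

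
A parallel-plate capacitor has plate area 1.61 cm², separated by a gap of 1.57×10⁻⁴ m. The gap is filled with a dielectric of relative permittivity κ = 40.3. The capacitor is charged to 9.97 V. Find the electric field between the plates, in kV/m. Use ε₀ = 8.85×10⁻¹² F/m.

63.5 kV/m

E = V/d = 9.97 / 1.57×10⁻⁴ = 6.35×10⁴ V/m.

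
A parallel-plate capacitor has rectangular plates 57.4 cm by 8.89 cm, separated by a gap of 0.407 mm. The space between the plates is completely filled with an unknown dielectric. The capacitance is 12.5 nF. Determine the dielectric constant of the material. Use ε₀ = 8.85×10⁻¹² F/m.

A = 57.4 × 8.89 cm² = 5.10×10⁻² m².
κ = Cd/(ε₀A) = 1.25×10⁻⁸ × 4.07×10⁻⁴ / (8.85×10⁻¹² × 5.10×10⁻²) = 11.3.

11.3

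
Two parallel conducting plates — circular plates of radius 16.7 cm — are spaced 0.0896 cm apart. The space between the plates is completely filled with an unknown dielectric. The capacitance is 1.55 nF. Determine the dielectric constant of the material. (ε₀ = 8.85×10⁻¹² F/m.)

κ ≈ 1.79

A = π(16.7 cm)² = 8.76×10⁻² m².
κ = Cd/(ε₀A) = 1.55×10⁻⁹ × 8.96×10⁻⁴ / (8.85×10⁻¹² × 8.76×10⁻²) = 1.79.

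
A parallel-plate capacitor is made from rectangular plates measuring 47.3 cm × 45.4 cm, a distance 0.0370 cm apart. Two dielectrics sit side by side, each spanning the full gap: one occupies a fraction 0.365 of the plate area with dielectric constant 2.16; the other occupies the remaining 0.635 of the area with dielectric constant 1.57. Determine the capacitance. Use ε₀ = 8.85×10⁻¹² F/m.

A = 47.3 × 45.4 cm² = 0.215 m².
Side-by-side slabs ⇒ two capacitors in parallel, each spanning the full gap.
C₁ = κ₁ε₀A₁/d = 2.16 × 8.85×10⁻¹² × 7.84×10⁻² / 3.70×10⁻⁴ = 4.05×10⁻⁹ F.
C₂ = κ₂ε₀A₂/d = 1.57 × 8.85×10⁻¹² × 0.136 / 3.70×10⁻⁴ = 5.12×10⁻⁹ F.
C = C₁ + C₂ = 9.17×10⁻⁹ F.

9.17 nF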